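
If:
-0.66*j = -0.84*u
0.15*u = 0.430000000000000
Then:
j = 3.65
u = 2.87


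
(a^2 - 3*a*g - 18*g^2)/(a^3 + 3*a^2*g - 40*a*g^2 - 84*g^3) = (a + 3*g)/(a^2 + 9*a*g + 14*g^2)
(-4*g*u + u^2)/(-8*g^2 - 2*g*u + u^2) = u/(2*g + u)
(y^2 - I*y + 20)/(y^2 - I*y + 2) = (y^2 - I*y + 20)/(y^2 - I*y + 2)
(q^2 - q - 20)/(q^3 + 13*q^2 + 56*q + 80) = (q - 5)/(q^2 + 9*q + 20)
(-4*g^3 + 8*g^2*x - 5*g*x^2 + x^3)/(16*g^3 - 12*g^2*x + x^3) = (-g + x)/(4*g + x)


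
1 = 1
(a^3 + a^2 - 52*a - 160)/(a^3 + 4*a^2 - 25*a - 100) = (a - 8)/(a - 5)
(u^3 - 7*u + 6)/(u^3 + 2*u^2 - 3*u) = (u - 2)/u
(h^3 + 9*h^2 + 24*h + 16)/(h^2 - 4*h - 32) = (h^2 + 5*h + 4)/(h - 8)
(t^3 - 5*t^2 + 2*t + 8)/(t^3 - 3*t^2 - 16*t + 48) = (t^2 - t - 2)/(t^2 + t - 12)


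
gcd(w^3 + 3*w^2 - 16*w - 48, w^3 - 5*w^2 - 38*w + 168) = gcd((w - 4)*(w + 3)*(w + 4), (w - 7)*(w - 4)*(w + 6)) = w - 4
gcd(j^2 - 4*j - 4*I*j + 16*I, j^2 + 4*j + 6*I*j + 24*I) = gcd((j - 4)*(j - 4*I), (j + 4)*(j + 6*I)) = 1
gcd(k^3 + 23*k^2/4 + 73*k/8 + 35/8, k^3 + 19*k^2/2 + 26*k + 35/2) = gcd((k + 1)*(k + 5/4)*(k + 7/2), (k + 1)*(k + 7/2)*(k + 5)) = k^2 + 9*k/2 + 7/2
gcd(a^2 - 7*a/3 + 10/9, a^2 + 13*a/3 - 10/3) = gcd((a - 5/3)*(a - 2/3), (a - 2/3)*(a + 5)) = a - 2/3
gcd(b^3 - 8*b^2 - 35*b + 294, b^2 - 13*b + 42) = b - 7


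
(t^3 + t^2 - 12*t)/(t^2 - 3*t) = t + 4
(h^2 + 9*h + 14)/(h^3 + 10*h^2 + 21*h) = (h + 2)/(h*(h + 3))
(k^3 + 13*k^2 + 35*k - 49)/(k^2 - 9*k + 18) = (k^3 + 13*k^2 + 35*k - 49)/(k^2 - 9*k + 18)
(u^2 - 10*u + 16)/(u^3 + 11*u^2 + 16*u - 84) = (u - 8)/(u^2 + 13*u + 42)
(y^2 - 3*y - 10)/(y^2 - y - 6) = (y - 5)/(y - 3)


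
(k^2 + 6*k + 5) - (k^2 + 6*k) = 5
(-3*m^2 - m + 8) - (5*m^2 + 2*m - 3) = -8*m^2 - 3*m + 11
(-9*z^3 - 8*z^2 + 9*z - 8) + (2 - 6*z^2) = -9*z^3 - 14*z^2 + 9*z - 6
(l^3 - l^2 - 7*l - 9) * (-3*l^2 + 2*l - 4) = -3*l^5 + 5*l^4 + 15*l^3 + 17*l^2 + 10*l + 36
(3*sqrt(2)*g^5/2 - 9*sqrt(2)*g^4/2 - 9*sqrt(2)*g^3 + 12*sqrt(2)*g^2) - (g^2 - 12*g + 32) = 3*sqrt(2)*g^5/2 - 9*sqrt(2)*g^4/2 - 9*sqrt(2)*g^3 - g^2 + 12*sqrt(2)*g^2 + 12*g - 32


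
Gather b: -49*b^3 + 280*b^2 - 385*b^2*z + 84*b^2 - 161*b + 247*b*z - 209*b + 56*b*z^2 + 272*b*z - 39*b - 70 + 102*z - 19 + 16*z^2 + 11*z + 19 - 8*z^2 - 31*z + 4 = -49*b^3 + b^2*(364 - 385*z) + b*(56*z^2 + 519*z - 409) + 8*z^2 + 82*z - 66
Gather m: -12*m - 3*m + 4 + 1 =5 - 15*m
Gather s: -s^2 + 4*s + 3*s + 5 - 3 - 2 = -s^2 + 7*s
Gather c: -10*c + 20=20 - 10*c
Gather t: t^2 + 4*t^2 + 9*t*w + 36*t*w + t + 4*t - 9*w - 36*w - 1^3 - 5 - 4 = 5*t^2 + t*(45*w + 5) - 45*w - 10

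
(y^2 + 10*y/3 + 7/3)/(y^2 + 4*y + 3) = (y + 7/3)/(y + 3)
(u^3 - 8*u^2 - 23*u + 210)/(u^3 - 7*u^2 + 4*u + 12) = (u^2 - 2*u - 35)/(u^2 - u - 2)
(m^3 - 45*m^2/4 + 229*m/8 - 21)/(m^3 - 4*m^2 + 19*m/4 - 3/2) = (4*m^2 - 39*m + 56)/(2*(2*m^2 - 5*m + 2))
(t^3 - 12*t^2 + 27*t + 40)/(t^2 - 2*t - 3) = (t^2 - 13*t + 40)/(t - 3)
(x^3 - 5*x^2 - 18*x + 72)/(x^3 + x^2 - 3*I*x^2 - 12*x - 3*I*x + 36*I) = (x - 6)/(x - 3*I)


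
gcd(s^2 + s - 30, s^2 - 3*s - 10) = s - 5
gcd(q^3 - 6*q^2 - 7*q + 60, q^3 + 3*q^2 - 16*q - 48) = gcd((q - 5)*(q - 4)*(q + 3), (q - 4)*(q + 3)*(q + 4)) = q^2 - q - 12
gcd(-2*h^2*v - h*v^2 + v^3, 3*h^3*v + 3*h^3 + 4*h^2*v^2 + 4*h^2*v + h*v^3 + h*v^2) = h + v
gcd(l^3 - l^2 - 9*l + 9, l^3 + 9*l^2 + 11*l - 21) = l^2 + 2*l - 3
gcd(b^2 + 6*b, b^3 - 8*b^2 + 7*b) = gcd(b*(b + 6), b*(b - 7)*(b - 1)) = b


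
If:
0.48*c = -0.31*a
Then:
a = -1.54838709677419*c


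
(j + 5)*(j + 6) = j^2 + 11*j + 30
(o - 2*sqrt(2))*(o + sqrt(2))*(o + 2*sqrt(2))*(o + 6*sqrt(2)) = o^4 + 7*sqrt(2)*o^3 + 4*o^2 - 56*sqrt(2)*o - 96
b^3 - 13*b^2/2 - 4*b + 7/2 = (b - 7)*(b - 1/2)*(b + 1)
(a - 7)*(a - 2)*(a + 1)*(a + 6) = a^4 - 2*a^3 - 43*a^2 + 44*a + 84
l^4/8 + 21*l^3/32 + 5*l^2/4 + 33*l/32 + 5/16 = (l/4 + 1/2)*(l/2 + 1/2)*(l + 1)*(l + 5/4)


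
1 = 1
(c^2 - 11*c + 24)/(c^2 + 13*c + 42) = (c^2 - 11*c + 24)/(c^2 + 13*c + 42)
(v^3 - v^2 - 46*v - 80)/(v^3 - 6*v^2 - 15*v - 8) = (v^2 + 7*v + 10)/(v^2 + 2*v + 1)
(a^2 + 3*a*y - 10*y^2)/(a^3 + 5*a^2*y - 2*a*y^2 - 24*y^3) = (a + 5*y)/(a^2 + 7*a*y + 12*y^2)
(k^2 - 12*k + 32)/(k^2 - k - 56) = (k - 4)/(k + 7)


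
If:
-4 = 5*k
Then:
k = -4/5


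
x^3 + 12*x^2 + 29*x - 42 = (x - 1)*(x + 6)*(x + 7)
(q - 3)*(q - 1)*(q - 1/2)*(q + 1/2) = q^4 - 4*q^3 + 11*q^2/4 + q - 3/4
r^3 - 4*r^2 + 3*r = r*(r - 3)*(r - 1)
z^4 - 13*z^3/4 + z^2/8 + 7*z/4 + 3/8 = (z - 3)*(z - 1)*(z + 1/4)*(z + 1/2)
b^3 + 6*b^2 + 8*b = b*(b + 2)*(b + 4)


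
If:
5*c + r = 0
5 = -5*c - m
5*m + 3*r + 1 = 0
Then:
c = -3/5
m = -2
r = 3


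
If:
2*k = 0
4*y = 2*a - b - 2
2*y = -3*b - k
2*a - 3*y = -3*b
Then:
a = 3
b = -4/5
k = 0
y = 6/5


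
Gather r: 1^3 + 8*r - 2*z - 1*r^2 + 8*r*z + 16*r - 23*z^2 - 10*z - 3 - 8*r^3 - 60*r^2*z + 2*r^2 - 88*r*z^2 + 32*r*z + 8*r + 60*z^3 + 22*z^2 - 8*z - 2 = -8*r^3 + r^2*(1 - 60*z) + r*(-88*z^2 + 40*z + 32) + 60*z^3 - z^2 - 20*z - 4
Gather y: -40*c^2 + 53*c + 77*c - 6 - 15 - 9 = -40*c^2 + 130*c - 30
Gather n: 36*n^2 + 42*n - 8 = 36*n^2 + 42*n - 8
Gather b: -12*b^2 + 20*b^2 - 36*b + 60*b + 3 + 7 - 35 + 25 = 8*b^2 + 24*b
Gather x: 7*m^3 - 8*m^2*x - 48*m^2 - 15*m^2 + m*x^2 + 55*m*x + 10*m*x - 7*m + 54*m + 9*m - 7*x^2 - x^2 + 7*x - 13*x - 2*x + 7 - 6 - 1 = 7*m^3 - 63*m^2 + 56*m + x^2*(m - 8) + x*(-8*m^2 + 65*m - 8)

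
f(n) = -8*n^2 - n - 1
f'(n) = -16*n - 1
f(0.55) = -3.97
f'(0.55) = -9.80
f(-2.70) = -56.62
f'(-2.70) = 42.20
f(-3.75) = -109.75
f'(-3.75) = 59.00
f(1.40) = -18.08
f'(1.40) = -23.40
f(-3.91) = -119.39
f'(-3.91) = 61.56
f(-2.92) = -66.29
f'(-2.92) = 45.72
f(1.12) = -12.16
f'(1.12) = -18.92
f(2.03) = -36.00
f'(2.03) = -33.48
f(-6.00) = -283.00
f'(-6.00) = 95.00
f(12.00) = -1165.00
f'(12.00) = -193.00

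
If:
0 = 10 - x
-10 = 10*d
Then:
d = -1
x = 10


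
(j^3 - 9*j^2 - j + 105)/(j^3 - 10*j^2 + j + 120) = (j - 7)/(j - 8)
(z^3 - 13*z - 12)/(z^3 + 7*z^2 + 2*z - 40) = (z^3 - 13*z - 12)/(z^3 + 7*z^2 + 2*z - 40)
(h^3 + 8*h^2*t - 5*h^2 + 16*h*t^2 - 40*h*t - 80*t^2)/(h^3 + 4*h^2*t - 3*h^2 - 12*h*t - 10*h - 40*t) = (h + 4*t)/(h + 2)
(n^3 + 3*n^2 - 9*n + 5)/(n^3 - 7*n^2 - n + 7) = (n^2 + 4*n - 5)/(n^2 - 6*n - 7)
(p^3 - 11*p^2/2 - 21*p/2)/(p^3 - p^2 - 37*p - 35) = p*(2*p + 3)/(2*(p^2 + 6*p + 5))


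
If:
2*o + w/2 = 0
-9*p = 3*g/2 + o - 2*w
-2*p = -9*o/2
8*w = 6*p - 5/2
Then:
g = -15/14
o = 5/91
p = 45/364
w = -20/91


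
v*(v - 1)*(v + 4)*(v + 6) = v^4 + 9*v^3 + 14*v^2 - 24*v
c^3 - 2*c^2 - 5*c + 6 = (c - 3)*(c - 1)*(c + 2)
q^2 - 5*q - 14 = (q - 7)*(q + 2)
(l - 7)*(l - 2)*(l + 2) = l^3 - 7*l^2 - 4*l + 28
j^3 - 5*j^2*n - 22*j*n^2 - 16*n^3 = (j - 8*n)*(j + n)*(j + 2*n)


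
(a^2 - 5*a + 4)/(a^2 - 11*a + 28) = (a - 1)/(a - 7)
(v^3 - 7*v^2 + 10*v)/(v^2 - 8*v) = (v^2 - 7*v + 10)/(v - 8)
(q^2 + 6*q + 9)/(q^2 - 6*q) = (q^2 + 6*q + 9)/(q*(q - 6))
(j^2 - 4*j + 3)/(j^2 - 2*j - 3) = (j - 1)/(j + 1)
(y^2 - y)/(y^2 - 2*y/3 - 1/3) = 3*y/(3*y + 1)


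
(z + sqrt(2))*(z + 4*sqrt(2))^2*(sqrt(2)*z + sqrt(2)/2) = sqrt(2)*z^4 + sqrt(2)*z^3/2 + 18*z^3 + 9*z^2 + 48*sqrt(2)*z^2 + 24*sqrt(2)*z + 64*z + 32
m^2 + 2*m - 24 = (m - 4)*(m + 6)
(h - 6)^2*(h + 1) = h^3 - 11*h^2 + 24*h + 36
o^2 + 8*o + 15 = (o + 3)*(o + 5)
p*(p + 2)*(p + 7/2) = p^3 + 11*p^2/2 + 7*p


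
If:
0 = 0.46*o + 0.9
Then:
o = -1.96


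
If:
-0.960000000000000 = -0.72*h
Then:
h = 1.33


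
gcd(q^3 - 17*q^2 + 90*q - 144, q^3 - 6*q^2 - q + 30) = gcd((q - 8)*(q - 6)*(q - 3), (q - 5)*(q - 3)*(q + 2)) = q - 3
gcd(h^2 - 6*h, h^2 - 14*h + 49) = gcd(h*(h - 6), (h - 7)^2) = 1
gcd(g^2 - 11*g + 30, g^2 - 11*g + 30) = g^2 - 11*g + 30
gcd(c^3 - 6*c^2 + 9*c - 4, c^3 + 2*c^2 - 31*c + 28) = c^2 - 5*c + 4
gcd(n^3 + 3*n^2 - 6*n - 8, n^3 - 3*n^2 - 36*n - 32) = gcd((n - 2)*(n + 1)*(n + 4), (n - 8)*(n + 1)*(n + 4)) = n^2 + 5*n + 4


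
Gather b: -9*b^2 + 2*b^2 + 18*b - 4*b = -7*b^2 + 14*b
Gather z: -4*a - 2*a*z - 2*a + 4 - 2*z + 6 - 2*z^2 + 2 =-6*a - 2*z^2 + z*(-2*a - 2) + 12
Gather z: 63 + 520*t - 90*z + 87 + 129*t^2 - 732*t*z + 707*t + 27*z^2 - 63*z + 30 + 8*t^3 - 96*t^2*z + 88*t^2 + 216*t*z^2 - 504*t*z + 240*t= 8*t^3 + 217*t^2 + 1467*t + z^2*(216*t + 27) + z*(-96*t^2 - 1236*t - 153) + 180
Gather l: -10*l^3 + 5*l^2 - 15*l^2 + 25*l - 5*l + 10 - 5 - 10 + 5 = -10*l^3 - 10*l^2 + 20*l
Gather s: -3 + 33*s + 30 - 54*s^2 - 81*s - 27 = -54*s^2 - 48*s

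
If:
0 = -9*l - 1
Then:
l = -1/9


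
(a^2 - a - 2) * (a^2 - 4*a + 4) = a^4 - 5*a^3 + 6*a^2 + 4*a - 8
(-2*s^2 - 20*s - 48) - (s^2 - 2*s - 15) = -3*s^2 - 18*s - 33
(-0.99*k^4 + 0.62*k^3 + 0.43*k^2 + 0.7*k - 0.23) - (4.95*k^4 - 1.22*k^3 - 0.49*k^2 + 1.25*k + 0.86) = -5.94*k^4 + 1.84*k^3 + 0.92*k^2 - 0.55*k - 1.09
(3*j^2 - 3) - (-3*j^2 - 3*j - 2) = 6*j^2 + 3*j - 1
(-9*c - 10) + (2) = -9*c - 8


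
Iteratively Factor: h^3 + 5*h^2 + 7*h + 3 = (h + 1)*(h^2 + 4*h + 3) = (h + 1)*(h + 3)*(h + 1)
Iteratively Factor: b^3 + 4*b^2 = (b)*(b^2 + 4*b) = b*(b + 4)*(b)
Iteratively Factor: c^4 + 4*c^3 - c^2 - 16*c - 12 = (c + 1)*(c^3 + 3*c^2 - 4*c - 12) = (c - 2)*(c + 1)*(c^2 + 5*c + 6) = (c - 2)*(c + 1)*(c + 2)*(c + 3)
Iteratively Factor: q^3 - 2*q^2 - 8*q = (q - 4)*(q^2 + 2*q) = (q - 4)*(q + 2)*(q)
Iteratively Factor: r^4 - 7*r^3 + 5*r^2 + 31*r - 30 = (r - 3)*(r^3 - 4*r^2 - 7*r + 10) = (r - 5)*(r - 3)*(r^2 + r - 2) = (r - 5)*(r - 3)*(r + 2)*(r - 1)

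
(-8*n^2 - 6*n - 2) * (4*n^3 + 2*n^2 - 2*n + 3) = -32*n^5 - 40*n^4 - 4*n^3 - 16*n^2 - 14*n - 6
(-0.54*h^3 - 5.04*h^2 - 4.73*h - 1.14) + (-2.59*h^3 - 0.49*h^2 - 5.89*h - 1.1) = -3.13*h^3 - 5.53*h^2 - 10.62*h - 2.24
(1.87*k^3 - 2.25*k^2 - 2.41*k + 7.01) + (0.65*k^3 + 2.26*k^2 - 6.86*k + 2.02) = 2.52*k^3 + 0.00999999999999979*k^2 - 9.27*k + 9.03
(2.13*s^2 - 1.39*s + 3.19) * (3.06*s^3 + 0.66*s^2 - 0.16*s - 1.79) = 6.5178*s^5 - 2.8476*s^4 + 8.5032*s^3 - 1.4849*s^2 + 1.9777*s - 5.7101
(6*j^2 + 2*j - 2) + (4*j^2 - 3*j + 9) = 10*j^2 - j + 7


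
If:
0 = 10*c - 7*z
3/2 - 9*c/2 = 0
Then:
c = 1/3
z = 10/21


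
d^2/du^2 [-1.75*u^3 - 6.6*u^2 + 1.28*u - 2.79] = -10.5*u - 13.2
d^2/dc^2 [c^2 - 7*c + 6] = 2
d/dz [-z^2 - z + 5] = -2*z - 1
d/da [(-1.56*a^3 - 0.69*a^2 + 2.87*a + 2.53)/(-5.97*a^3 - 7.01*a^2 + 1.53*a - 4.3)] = (-3.5527136788005e-15*a^5 + 6.81629999999999*a^4 + 29.4942*a^3 + 84.4993*a^2 + 41.4046*a - 16.2119)/(35.6409*a^6 + 83.6994*a^5 + 30.8719*a^4 + 29.8914*a^3 + 62.6269*a^2 - 13.158*a + 18.49)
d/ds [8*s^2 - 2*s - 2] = 16*s - 2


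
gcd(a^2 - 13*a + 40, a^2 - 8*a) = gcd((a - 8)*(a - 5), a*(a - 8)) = a - 8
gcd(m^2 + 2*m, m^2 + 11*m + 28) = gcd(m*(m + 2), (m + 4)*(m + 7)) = 1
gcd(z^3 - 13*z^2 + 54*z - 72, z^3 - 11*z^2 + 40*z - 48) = z^2 - 7*z + 12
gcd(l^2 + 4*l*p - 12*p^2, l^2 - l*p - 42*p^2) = l + 6*p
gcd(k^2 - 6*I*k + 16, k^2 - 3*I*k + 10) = k + 2*I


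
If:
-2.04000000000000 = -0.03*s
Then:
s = 68.00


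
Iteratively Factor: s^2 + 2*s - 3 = (s + 3)*(s - 1)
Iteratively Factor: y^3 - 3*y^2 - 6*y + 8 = (y - 4)*(y^2 + y - 2) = (y - 4)*(y - 1)*(y + 2)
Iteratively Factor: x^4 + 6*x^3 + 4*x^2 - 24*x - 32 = (x + 4)*(x^3 + 2*x^2 - 4*x - 8) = (x - 2)*(x + 4)*(x^2 + 4*x + 4) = (x - 2)*(x + 2)*(x + 4)*(x + 2)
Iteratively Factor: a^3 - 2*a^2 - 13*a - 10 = (a - 5)*(a^2 + 3*a + 2) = (a - 5)*(a + 2)*(a + 1)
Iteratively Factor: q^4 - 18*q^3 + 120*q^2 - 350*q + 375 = (q - 5)*(q^3 - 13*q^2 + 55*q - 75) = (q - 5)^2*(q^2 - 8*q + 15) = (q - 5)^2*(q - 3)*(q - 5)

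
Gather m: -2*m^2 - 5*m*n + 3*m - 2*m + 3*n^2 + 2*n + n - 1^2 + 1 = -2*m^2 + m*(1 - 5*n) + 3*n^2 + 3*n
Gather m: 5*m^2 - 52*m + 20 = 5*m^2 - 52*m + 20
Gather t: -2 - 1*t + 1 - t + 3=2 - 2*t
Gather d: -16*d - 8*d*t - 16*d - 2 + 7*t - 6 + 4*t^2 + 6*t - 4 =d*(-8*t - 32) + 4*t^2 + 13*t - 12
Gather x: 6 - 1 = 5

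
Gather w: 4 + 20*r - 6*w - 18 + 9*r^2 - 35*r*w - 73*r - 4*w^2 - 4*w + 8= 9*r^2 - 53*r - 4*w^2 + w*(-35*r - 10) - 6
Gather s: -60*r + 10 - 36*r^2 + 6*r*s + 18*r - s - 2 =-36*r^2 - 42*r + s*(6*r - 1) + 8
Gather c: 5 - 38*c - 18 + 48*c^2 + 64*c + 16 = 48*c^2 + 26*c + 3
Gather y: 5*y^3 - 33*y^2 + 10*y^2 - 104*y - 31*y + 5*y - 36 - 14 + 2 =5*y^3 - 23*y^2 - 130*y - 48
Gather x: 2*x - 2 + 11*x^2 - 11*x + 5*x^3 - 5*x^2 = 5*x^3 + 6*x^2 - 9*x - 2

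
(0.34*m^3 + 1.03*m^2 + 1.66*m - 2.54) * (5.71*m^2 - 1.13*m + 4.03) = 1.9414*m^5 + 5.4971*m^4 + 9.6849*m^3 - 12.2283*m^2 + 9.56*m - 10.2362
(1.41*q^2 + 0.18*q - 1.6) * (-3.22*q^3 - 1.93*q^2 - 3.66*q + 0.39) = -4.5402*q^5 - 3.3009*q^4 - 0.355999999999999*q^3 + 2.9791*q^2 + 5.9262*q - 0.624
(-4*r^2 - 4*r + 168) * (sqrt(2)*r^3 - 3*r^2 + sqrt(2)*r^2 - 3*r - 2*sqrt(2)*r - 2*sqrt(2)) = -4*sqrt(2)*r^5 - 8*sqrt(2)*r^4 + 12*r^4 + 24*r^3 + 172*sqrt(2)*r^3 - 492*r^2 + 184*sqrt(2)*r^2 - 504*r - 328*sqrt(2)*r - 336*sqrt(2)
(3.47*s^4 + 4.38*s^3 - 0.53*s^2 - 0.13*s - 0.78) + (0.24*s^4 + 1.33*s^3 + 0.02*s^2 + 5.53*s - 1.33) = 3.71*s^4 + 5.71*s^3 - 0.51*s^2 + 5.4*s - 2.11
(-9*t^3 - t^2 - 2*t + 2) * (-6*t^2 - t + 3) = 54*t^5 + 15*t^4 - 14*t^3 - 13*t^2 - 8*t + 6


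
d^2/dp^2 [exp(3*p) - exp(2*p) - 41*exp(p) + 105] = (9*exp(2*p) - 4*exp(p) - 41)*exp(p)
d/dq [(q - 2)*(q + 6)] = 2*q + 4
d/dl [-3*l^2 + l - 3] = 1 - 6*l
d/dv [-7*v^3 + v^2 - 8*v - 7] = -21*v^2 + 2*v - 8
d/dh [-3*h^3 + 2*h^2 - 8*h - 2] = -9*h^2 + 4*h - 8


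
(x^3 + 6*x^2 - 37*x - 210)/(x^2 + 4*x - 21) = (x^2 - x - 30)/(x - 3)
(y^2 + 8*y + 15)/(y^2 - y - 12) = (y + 5)/(y - 4)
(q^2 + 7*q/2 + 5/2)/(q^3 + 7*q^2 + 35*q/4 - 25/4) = 2*(q + 1)/(2*q^2 + 9*q - 5)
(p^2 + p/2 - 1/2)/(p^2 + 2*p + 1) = (p - 1/2)/(p + 1)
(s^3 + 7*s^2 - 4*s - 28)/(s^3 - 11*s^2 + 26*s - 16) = (s^2 + 9*s + 14)/(s^2 - 9*s + 8)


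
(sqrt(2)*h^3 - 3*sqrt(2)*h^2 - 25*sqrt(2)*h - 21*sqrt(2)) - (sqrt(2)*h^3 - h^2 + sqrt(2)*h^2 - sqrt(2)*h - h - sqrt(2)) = -4*sqrt(2)*h^2 + h^2 - 24*sqrt(2)*h + h - 20*sqrt(2)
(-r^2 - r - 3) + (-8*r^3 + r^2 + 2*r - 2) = -8*r^3 + r - 5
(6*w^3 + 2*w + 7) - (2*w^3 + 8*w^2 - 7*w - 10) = 4*w^3 - 8*w^2 + 9*w + 17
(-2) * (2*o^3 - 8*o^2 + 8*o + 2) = -4*o^3 + 16*o^2 - 16*o - 4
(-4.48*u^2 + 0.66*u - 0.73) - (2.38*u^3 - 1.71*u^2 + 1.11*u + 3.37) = -2.38*u^3 - 2.77*u^2 - 0.45*u - 4.1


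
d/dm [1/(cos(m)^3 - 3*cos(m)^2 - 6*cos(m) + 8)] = 3*(cos(m)^2 - 2*cos(m) - 2)*sin(m)/(cos(m)^3 - 3*cos(m)^2 - 6*cos(m) + 8)^2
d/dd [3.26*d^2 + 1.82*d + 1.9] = 6.52*d + 1.82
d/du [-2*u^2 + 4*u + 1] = 4 - 4*u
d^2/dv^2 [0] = 0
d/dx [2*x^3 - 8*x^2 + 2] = 2*x*(3*x - 8)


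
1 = 1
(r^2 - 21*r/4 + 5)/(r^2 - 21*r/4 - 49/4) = (-4*r^2 + 21*r - 20)/(-4*r^2 + 21*r + 49)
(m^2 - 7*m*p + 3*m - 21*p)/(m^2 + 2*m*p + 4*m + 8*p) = (m^2 - 7*m*p + 3*m - 21*p)/(m^2 + 2*m*p + 4*m + 8*p)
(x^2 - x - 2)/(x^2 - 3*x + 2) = (x + 1)/(x - 1)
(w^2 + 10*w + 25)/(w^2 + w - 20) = (w + 5)/(w - 4)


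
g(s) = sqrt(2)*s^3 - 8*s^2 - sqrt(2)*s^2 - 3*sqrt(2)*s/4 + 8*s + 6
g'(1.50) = -11.76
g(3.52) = -24.54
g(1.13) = 3.86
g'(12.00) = 391.94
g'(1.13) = -8.92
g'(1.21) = -9.63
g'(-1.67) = 50.22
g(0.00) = 6.00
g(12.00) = 1177.39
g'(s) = 3*sqrt(2)*s^2 - 16*s - 2*sqrt(2)*s - 3*sqrt(2)/4 + 8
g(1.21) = 3.12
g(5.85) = 7.55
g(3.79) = -25.94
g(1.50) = 0.00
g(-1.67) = -38.43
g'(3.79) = -3.48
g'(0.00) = 6.94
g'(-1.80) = 54.58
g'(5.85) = 41.99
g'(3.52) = -6.77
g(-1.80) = -45.24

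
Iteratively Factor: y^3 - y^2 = (y)*(y^2 - y) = y*(y - 1)*(y)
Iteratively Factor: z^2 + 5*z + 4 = (z + 1)*(z + 4)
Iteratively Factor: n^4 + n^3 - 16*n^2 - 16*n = (n + 1)*(n^3 - 16*n) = (n - 4)*(n + 1)*(n^2 + 4*n) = (n - 4)*(n + 1)*(n + 4)*(n)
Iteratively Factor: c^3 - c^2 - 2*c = (c)*(c^2 - c - 2) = c*(c - 2)*(c + 1)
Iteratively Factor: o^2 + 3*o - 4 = (o - 1)*(o + 4)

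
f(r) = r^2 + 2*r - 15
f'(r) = 2*r + 2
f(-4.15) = -6.08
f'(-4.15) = -6.30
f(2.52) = -3.61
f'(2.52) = 7.04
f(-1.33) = -15.89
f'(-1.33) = -0.66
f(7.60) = 57.96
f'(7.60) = 17.20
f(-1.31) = -15.90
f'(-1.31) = -0.62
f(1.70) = -8.71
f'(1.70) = 5.40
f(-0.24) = -15.42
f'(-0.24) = 1.52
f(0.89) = -12.43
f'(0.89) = 3.78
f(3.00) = 0.00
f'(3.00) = 8.00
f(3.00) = 0.00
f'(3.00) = 8.00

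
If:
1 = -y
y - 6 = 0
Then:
No Solution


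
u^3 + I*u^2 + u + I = (u - I)*(u + I)^2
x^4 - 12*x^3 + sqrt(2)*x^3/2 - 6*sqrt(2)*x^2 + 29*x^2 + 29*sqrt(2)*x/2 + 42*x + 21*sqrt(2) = (x - 7)*(x - 6)*(x + 1)*(x + sqrt(2)/2)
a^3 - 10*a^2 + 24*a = a*(a - 6)*(a - 4)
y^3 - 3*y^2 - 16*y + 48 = (y - 4)*(y - 3)*(y + 4)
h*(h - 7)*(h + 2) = h^3 - 5*h^2 - 14*h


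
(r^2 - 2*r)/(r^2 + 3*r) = (r - 2)/(r + 3)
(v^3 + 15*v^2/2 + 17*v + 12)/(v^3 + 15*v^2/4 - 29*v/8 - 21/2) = 4*(v + 2)/(4*v - 7)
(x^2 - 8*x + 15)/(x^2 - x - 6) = (x - 5)/(x + 2)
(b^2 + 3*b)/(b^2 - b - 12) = b/(b - 4)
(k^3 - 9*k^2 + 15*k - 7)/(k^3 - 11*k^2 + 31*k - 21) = (k - 1)/(k - 3)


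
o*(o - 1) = o^2 - o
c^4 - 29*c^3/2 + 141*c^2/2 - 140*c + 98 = (c - 7)*(c - 7/2)*(c - 2)^2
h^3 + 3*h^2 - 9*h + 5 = (h - 1)^2*(h + 5)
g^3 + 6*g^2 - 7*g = g*(g - 1)*(g + 7)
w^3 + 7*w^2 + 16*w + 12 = (w + 2)^2*(w + 3)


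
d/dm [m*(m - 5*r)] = 2*m - 5*r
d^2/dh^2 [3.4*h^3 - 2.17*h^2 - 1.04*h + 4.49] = 20.4*h - 4.34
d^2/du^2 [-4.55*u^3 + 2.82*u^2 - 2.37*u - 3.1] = 5.64 - 27.3*u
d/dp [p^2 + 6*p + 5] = 2*p + 6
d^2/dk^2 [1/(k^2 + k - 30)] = 2*(-k^2 - k + (2*k + 1)^2 + 30)/(k^2 + k - 30)^3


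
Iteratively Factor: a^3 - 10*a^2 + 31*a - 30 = (a - 5)*(a^2 - 5*a + 6) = (a - 5)*(a - 2)*(a - 3)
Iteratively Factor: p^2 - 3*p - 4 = (p - 4)*(p + 1)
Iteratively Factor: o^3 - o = (o - 1)*(o^2 + o) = o*(o - 1)*(o + 1)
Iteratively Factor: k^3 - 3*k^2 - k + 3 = (k - 3)*(k^2 - 1) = (k - 3)*(k - 1)*(k + 1)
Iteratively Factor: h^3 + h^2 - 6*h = (h + 3)*(h^2 - 2*h) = (h - 2)*(h + 3)*(h)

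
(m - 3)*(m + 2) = m^2 - m - 6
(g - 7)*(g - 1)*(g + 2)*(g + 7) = g^4 + g^3 - 51*g^2 - 49*g + 98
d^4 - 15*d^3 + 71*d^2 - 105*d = d*(d - 7)*(d - 5)*(d - 3)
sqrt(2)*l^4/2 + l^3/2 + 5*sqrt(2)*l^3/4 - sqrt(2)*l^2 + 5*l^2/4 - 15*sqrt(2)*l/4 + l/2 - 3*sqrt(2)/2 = (l + 1/2)*(l - sqrt(2))*(l + 3*sqrt(2)/2)*(sqrt(2)*l/2 + sqrt(2))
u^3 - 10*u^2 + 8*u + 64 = (u - 8)*(u - 4)*(u + 2)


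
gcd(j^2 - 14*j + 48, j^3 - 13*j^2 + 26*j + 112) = j - 8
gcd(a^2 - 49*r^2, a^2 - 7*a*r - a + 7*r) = -a + 7*r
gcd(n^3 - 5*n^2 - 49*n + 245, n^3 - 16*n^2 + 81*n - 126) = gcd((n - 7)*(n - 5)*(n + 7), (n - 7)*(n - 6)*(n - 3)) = n - 7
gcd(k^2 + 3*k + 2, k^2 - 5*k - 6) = k + 1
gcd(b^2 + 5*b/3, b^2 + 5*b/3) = b^2 + 5*b/3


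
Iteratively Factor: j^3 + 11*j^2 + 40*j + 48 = (j + 3)*(j^2 + 8*j + 16) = (j + 3)*(j + 4)*(j + 4)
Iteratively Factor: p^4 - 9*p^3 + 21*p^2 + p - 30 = (p - 3)*(p^3 - 6*p^2 + 3*p + 10) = (p - 5)*(p - 3)*(p^2 - p - 2) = (p - 5)*(p - 3)*(p + 1)*(p - 2)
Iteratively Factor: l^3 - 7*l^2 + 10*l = (l - 2)*(l^2 - 5*l) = l*(l - 2)*(l - 5)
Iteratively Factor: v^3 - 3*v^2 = (v)*(v^2 - 3*v) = v^2*(v - 3)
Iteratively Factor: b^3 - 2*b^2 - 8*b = (b - 4)*(b^2 + 2*b) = b*(b - 4)*(b + 2)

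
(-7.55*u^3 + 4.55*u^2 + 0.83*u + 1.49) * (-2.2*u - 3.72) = 16.61*u^4 + 18.076*u^3 - 18.752*u^2 - 6.3656*u - 5.5428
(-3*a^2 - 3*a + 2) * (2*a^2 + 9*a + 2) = -6*a^4 - 33*a^3 - 29*a^2 + 12*a + 4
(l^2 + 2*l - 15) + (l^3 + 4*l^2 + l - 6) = l^3 + 5*l^2 + 3*l - 21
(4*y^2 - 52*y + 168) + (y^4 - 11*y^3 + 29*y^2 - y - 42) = y^4 - 11*y^3 + 33*y^2 - 53*y + 126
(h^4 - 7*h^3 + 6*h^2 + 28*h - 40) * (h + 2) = h^5 - 5*h^4 - 8*h^3 + 40*h^2 + 16*h - 80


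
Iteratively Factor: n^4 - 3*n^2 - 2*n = (n - 2)*(n^3 + 2*n^2 + n) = n*(n - 2)*(n^2 + 2*n + 1) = n*(n - 2)*(n + 1)*(n + 1)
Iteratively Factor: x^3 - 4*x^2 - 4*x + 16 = (x - 4)*(x^2 - 4) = (x - 4)*(x + 2)*(x - 2)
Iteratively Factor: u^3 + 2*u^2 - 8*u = (u - 2)*(u^2 + 4*u) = u*(u - 2)*(u + 4)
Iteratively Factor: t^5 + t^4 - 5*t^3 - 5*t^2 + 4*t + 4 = (t + 2)*(t^4 - t^3 - 3*t^2 + t + 2) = (t + 1)*(t + 2)*(t^3 - 2*t^2 - t + 2) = (t - 2)*(t + 1)*(t + 2)*(t^2 - 1) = (t - 2)*(t - 1)*(t + 1)*(t + 2)*(t + 1)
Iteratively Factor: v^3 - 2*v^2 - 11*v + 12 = (v - 1)*(v^2 - v - 12) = (v - 4)*(v - 1)*(v + 3)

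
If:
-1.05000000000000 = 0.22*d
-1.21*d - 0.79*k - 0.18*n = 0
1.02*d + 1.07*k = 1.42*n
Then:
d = -4.77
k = 6.91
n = 1.78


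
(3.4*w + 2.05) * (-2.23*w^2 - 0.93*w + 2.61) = -7.582*w^3 - 7.7335*w^2 + 6.9675*w + 5.3505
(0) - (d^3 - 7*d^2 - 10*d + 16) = -d^3 + 7*d^2 + 10*d - 16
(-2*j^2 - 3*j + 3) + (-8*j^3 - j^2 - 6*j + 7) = -8*j^3 - 3*j^2 - 9*j + 10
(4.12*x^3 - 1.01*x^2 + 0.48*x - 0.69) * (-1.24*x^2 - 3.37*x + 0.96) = -5.1088*x^5 - 12.632*x^4 + 6.7637*x^3 - 1.7316*x^2 + 2.7861*x - 0.6624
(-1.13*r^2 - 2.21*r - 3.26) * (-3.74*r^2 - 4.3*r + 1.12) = 4.2262*r^4 + 13.1244*r^3 + 20.4298*r^2 + 11.5428*r - 3.6512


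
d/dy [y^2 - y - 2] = 2*y - 1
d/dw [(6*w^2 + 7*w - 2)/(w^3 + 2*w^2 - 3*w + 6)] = 2*(-3*w^4 - 7*w^3 - 13*w^2 + 40*w + 18)/(w^6 + 4*w^5 - 2*w^4 + 33*w^2 - 36*w + 36)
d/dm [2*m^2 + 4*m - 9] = 4*m + 4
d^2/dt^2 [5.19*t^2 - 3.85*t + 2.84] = 10.3800000000000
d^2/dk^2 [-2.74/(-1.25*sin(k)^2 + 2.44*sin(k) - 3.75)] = (-17.125*sin(k)^4 + 25.071*sin(k)^3 + 60.749636*sin(k)^2 - 75.213*sin(k) + 6.938228)/(1.25*sin(k)^2 - 2.44*sin(k) + 3.75)^3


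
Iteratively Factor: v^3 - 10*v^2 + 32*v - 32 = (v - 2)*(v^2 - 8*v + 16) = (v - 4)*(v - 2)*(v - 4)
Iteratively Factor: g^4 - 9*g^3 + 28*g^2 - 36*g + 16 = (g - 4)*(g^3 - 5*g^2 + 8*g - 4) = (g - 4)*(g - 1)*(g^2 - 4*g + 4) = (g - 4)*(g - 2)*(g - 1)*(g - 2)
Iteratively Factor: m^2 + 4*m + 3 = (m + 3)*(m + 1)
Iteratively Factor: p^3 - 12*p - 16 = (p + 2)*(p^2 - 2*p - 8) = (p - 4)*(p + 2)*(p + 2)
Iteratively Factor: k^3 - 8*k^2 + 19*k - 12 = (k - 1)*(k^2 - 7*k + 12) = (k - 4)*(k - 1)*(k - 3)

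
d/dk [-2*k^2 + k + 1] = 1 - 4*k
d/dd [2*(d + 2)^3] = 6*(d + 2)^2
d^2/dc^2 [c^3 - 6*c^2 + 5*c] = 6*c - 12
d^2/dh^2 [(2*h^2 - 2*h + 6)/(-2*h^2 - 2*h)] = 2*(2*h^3 - 9*h^2 - 9*h - 3)/(h^3*(h^3 + 3*h^2 + 3*h + 1))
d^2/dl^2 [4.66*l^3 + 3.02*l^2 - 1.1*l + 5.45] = 27.96*l + 6.04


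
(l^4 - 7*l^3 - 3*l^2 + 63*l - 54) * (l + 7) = l^5 - 52*l^3 + 42*l^2 + 387*l - 378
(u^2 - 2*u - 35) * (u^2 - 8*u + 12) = u^4 - 10*u^3 - 7*u^2 + 256*u - 420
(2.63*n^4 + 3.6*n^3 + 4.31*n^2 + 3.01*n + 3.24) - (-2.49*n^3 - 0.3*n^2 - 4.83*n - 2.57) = 2.63*n^4 + 6.09*n^3 + 4.61*n^2 + 7.84*n + 5.81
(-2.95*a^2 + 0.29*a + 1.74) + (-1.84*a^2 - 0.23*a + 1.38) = -4.79*a^2 + 0.06*a + 3.12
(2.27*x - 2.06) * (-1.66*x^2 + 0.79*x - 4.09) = -3.7682*x^3 + 5.2129*x^2 - 10.9117*x + 8.4254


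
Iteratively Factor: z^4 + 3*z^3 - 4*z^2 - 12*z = (z + 3)*(z^3 - 4*z) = (z + 2)*(z + 3)*(z^2 - 2*z) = z*(z + 2)*(z + 3)*(z - 2)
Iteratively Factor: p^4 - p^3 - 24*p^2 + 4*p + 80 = (p + 4)*(p^3 - 5*p^2 - 4*p + 20) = (p + 2)*(p + 4)*(p^2 - 7*p + 10) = (p - 2)*(p + 2)*(p + 4)*(p - 5)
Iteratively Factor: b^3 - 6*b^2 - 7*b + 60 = (b + 3)*(b^2 - 9*b + 20) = (b - 5)*(b + 3)*(b - 4)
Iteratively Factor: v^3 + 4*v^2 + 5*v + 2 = (v + 1)*(v^2 + 3*v + 2) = (v + 1)^2*(v + 2)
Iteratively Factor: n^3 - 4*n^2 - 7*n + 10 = (n + 2)*(n^2 - 6*n + 5) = (n - 5)*(n + 2)*(n - 1)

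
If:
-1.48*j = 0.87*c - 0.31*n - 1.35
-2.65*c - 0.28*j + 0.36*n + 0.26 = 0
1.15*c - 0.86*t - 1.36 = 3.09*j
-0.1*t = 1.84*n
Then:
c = 0.03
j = 0.95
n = 0.27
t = -4.94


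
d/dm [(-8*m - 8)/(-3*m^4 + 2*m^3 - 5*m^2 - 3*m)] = 8*(-9*m^4 - 8*m^3 + m^2 - 10*m - 3)/(m^2*(9*m^6 - 12*m^5 + 34*m^4 - 2*m^3 + 13*m^2 + 30*m + 9))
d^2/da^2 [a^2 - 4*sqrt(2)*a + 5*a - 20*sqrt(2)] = 2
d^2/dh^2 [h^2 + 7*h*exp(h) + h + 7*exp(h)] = 7*h*exp(h) + 21*exp(h) + 2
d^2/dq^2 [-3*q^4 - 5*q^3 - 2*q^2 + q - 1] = -36*q^2 - 30*q - 4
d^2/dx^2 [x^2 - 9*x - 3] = 2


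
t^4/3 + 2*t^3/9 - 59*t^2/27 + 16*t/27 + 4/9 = (t/3 + 1)*(t - 2)*(t - 2/3)*(t + 1/3)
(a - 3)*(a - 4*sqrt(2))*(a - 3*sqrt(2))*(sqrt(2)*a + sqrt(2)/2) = sqrt(2)*a^4 - 14*a^3 - 5*sqrt(2)*a^3/2 + 45*sqrt(2)*a^2/2 + 35*a^2 - 60*sqrt(2)*a + 21*a - 36*sqrt(2)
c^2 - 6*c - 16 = (c - 8)*(c + 2)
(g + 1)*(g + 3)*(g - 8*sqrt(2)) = g^3 - 8*sqrt(2)*g^2 + 4*g^2 - 32*sqrt(2)*g + 3*g - 24*sqrt(2)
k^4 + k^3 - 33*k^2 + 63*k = k*(k - 3)^2*(k + 7)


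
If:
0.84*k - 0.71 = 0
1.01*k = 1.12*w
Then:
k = 0.85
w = 0.76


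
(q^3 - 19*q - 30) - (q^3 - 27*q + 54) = 8*q - 84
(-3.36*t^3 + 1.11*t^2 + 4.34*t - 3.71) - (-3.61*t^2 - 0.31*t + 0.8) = -3.36*t^3 + 4.72*t^2 + 4.65*t - 4.51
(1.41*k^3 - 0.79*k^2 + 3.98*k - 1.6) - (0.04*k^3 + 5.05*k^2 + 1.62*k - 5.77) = 1.37*k^3 - 5.84*k^2 + 2.36*k + 4.17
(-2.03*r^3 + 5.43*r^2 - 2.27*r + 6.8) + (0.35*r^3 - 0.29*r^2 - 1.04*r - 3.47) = -1.68*r^3 + 5.14*r^2 - 3.31*r + 3.33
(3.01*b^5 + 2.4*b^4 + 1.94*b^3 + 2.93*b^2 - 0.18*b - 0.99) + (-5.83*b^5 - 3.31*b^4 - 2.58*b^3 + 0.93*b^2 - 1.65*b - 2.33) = -2.82*b^5 - 0.91*b^4 - 0.64*b^3 + 3.86*b^2 - 1.83*b - 3.32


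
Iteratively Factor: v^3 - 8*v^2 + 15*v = (v)*(v^2 - 8*v + 15) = v*(v - 3)*(v - 5)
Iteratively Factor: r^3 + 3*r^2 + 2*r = (r + 1)*(r^2 + 2*r) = (r + 1)*(r + 2)*(r)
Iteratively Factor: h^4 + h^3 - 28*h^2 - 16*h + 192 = (h - 4)*(h^3 + 5*h^2 - 8*h - 48) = (h - 4)*(h + 4)*(h^2 + h - 12) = (h - 4)*(h - 3)*(h + 4)*(h + 4)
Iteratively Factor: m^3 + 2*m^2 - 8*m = (m + 4)*(m^2 - 2*m) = (m - 2)*(m + 4)*(m)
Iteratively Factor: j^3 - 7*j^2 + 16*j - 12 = (j - 2)*(j^2 - 5*j + 6) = (j - 3)*(j - 2)*(j - 2)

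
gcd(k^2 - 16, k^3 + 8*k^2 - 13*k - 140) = k - 4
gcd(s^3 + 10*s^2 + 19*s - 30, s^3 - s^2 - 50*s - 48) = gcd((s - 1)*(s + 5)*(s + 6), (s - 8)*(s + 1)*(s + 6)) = s + 6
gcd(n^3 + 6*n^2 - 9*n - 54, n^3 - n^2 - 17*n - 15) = n + 3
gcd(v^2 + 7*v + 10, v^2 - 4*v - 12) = v + 2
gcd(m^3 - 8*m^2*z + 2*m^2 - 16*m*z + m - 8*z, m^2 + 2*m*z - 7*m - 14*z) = 1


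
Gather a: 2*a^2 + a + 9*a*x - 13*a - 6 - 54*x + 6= 2*a^2 + a*(9*x - 12) - 54*x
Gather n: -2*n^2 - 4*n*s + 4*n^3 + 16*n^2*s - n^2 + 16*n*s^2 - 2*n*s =4*n^3 + n^2*(16*s - 3) + n*(16*s^2 - 6*s)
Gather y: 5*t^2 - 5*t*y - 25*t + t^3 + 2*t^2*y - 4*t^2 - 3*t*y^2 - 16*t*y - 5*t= t^3 + t^2 - 3*t*y^2 - 30*t + y*(2*t^2 - 21*t)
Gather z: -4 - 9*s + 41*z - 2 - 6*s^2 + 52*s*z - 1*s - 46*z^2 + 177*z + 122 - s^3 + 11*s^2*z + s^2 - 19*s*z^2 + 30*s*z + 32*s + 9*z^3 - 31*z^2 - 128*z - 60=-s^3 - 5*s^2 + 22*s + 9*z^3 + z^2*(-19*s - 77) + z*(11*s^2 + 82*s + 90) + 56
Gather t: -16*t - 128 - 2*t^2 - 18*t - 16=-2*t^2 - 34*t - 144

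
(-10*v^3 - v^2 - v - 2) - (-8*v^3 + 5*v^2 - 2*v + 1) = -2*v^3 - 6*v^2 + v - 3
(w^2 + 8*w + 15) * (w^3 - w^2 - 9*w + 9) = w^5 + 7*w^4 - 2*w^3 - 78*w^2 - 63*w + 135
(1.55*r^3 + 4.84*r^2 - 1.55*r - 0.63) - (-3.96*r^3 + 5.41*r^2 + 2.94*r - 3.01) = 5.51*r^3 - 0.57*r^2 - 4.49*r + 2.38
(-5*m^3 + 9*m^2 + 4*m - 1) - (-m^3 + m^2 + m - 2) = -4*m^3 + 8*m^2 + 3*m + 1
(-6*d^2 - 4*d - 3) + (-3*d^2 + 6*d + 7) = -9*d^2 + 2*d + 4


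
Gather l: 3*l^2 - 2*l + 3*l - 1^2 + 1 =3*l^2 + l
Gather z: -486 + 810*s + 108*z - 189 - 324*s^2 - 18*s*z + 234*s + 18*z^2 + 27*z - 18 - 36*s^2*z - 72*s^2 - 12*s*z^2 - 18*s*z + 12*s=-396*s^2 + 1056*s + z^2*(18 - 12*s) + z*(-36*s^2 - 36*s + 135) - 693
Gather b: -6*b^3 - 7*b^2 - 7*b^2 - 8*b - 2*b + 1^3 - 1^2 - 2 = -6*b^3 - 14*b^2 - 10*b - 2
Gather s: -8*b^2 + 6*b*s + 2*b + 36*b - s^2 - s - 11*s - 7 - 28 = -8*b^2 + 38*b - s^2 + s*(6*b - 12) - 35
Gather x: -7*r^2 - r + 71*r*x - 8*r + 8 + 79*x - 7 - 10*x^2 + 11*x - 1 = -7*r^2 - 9*r - 10*x^2 + x*(71*r + 90)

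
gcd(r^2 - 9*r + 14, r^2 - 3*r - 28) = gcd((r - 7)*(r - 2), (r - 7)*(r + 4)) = r - 7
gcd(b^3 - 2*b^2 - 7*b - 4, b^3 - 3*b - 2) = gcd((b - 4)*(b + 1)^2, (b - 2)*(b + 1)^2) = b^2 + 2*b + 1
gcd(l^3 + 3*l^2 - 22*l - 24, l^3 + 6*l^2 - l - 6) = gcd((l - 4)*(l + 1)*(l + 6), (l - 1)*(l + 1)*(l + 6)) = l^2 + 7*l + 6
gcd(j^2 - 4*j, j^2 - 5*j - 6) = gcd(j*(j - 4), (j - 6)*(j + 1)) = 1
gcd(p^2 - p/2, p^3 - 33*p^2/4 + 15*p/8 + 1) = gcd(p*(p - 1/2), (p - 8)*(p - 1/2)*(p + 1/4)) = p - 1/2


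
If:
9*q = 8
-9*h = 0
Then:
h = 0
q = 8/9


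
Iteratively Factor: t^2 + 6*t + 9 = (t + 3)*(t + 3)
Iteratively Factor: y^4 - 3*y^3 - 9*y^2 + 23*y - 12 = (y - 1)*(y^3 - 2*y^2 - 11*y + 12) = (y - 4)*(y - 1)*(y^2 + 2*y - 3) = (y - 4)*(y - 1)*(y + 3)*(y - 1)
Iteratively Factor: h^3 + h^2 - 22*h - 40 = (h + 2)*(h^2 - h - 20) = (h - 5)*(h + 2)*(h + 4)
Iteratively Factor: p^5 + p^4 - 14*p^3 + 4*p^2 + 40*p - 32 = (p - 2)*(p^4 + 3*p^3 - 8*p^2 - 12*p + 16) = (p - 2)^2*(p^3 + 5*p^2 + 2*p - 8) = (p - 2)^2*(p - 1)*(p^2 + 6*p + 8) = (p - 2)^2*(p - 1)*(p + 2)*(p + 4)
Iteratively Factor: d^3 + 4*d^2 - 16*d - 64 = (d - 4)*(d^2 + 8*d + 16) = (d - 4)*(d + 4)*(d + 4)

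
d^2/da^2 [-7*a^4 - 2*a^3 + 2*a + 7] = 12*a*(-7*a - 1)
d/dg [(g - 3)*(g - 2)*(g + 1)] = 3*g^2 - 8*g + 1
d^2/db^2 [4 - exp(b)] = -exp(b)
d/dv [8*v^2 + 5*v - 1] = 16*v + 5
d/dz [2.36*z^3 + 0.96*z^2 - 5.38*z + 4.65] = 7.08*z^2 + 1.92*z - 5.38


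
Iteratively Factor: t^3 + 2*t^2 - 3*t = (t - 1)*(t^2 + 3*t) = (t - 1)*(t + 3)*(t)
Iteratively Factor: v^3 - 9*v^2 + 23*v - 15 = (v - 3)*(v^2 - 6*v + 5) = (v - 5)*(v - 3)*(v - 1)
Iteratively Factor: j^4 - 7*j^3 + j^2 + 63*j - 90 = (j - 2)*(j^3 - 5*j^2 - 9*j + 45) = (j - 2)*(j + 3)*(j^2 - 8*j + 15) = (j - 5)*(j - 2)*(j + 3)*(j - 3)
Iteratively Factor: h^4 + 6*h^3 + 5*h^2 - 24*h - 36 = (h - 2)*(h^3 + 8*h^2 + 21*h + 18) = (h - 2)*(h + 3)*(h^2 + 5*h + 6) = (h - 2)*(h + 3)^2*(h + 2)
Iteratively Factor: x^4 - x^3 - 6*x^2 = (x + 2)*(x^3 - 3*x^2) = x*(x + 2)*(x^2 - 3*x) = x^2*(x + 2)*(x - 3)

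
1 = 1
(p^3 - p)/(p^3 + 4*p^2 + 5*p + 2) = p*(p - 1)/(p^2 + 3*p + 2)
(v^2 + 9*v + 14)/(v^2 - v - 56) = (v + 2)/(v - 8)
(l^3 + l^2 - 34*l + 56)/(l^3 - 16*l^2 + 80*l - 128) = (l^2 + 5*l - 14)/(l^2 - 12*l + 32)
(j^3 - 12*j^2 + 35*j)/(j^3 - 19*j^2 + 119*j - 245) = j/(j - 7)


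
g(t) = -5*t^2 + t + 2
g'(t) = 1 - 10*t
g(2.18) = -19.58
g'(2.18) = -20.80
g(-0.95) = -3.46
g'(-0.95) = 10.50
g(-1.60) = -12.40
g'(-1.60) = 17.00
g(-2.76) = -38.85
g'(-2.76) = 28.60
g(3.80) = -66.40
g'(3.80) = -37.00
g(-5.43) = -150.85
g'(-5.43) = 55.30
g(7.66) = -283.72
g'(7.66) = -75.60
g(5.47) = -142.13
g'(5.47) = -53.70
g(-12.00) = -730.00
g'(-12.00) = 121.00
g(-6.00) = -184.00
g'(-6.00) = 61.00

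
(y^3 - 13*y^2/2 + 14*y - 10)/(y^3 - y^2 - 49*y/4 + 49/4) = 2*(2*y^3 - 13*y^2 + 28*y - 20)/(4*y^3 - 4*y^2 - 49*y + 49)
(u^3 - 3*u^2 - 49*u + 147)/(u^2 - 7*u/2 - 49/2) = 2*(u^2 + 4*u - 21)/(2*u + 7)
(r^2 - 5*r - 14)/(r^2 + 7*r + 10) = (r - 7)/(r + 5)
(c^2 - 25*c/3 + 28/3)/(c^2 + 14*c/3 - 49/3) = (3*c^2 - 25*c + 28)/(3*c^2 + 14*c - 49)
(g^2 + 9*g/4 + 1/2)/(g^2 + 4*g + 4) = (g + 1/4)/(g + 2)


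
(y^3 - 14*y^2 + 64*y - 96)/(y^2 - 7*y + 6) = (y^2 - 8*y + 16)/(y - 1)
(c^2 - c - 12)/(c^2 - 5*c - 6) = (-c^2 + c + 12)/(-c^2 + 5*c + 6)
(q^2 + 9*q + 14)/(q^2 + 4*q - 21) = (q + 2)/(q - 3)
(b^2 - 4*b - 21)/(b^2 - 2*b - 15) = (b - 7)/(b - 5)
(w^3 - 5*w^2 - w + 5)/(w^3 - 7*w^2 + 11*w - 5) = (w + 1)/(w - 1)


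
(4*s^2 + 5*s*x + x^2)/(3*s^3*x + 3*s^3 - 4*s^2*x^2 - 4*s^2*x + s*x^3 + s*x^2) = (4*s^2 + 5*s*x + x^2)/(s*(3*s^2*x + 3*s^2 - 4*s*x^2 - 4*s*x + x^3 + x^2))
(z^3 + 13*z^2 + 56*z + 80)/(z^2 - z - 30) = (z^2 + 8*z + 16)/(z - 6)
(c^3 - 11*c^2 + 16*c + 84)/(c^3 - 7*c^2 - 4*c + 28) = (c - 6)/(c - 2)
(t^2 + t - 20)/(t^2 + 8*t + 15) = (t - 4)/(t + 3)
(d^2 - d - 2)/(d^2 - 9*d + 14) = (d + 1)/(d - 7)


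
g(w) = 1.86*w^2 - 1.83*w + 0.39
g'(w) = 3.72*w - 1.83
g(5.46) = 45.85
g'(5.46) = 18.48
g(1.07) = 0.56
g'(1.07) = 2.15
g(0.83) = 0.15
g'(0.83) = 1.26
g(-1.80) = 9.71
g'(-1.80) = -8.53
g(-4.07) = 38.65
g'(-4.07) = -16.97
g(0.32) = -0.01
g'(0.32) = -0.64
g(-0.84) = 3.24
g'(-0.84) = -4.95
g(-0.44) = 1.56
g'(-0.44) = -3.47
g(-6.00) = 78.33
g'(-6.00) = -24.15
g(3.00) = 11.64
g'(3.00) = 9.33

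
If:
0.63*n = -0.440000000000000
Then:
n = -0.70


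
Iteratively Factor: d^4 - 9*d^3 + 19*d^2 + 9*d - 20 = (d - 5)*(d^3 - 4*d^2 - d + 4) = (d - 5)*(d + 1)*(d^2 - 5*d + 4) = (d - 5)*(d - 4)*(d + 1)*(d - 1)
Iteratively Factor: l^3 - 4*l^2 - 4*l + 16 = (l - 4)*(l^2 - 4) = (l - 4)*(l - 2)*(l + 2)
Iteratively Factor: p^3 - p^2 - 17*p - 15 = (p + 3)*(p^2 - 4*p - 5) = (p - 5)*(p + 3)*(p + 1)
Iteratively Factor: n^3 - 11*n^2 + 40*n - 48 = (n - 3)*(n^2 - 8*n + 16) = (n - 4)*(n - 3)*(n - 4)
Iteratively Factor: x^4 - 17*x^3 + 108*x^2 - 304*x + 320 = (x - 4)*(x^3 - 13*x^2 + 56*x - 80) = (x - 5)*(x - 4)*(x^2 - 8*x + 16) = (x - 5)*(x - 4)^2*(x - 4)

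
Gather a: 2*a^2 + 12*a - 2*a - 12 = 2*a^2 + 10*a - 12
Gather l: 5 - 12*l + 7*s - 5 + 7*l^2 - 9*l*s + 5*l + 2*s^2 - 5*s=7*l^2 + l*(-9*s - 7) + 2*s^2 + 2*s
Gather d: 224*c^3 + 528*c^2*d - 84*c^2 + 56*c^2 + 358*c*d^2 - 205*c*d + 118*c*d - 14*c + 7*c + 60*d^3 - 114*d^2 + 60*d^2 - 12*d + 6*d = 224*c^3 - 28*c^2 - 7*c + 60*d^3 + d^2*(358*c - 54) + d*(528*c^2 - 87*c - 6)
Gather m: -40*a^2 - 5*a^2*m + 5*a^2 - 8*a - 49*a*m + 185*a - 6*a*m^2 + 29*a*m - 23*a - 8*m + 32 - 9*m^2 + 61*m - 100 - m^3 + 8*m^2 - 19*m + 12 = -35*a^2 + 154*a - m^3 + m^2*(-6*a - 1) + m*(-5*a^2 - 20*a + 34) - 56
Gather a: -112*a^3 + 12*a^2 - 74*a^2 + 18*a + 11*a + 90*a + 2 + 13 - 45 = -112*a^3 - 62*a^2 + 119*a - 30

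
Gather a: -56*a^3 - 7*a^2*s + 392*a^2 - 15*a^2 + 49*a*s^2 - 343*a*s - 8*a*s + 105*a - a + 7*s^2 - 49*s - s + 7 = -56*a^3 + a^2*(377 - 7*s) + a*(49*s^2 - 351*s + 104) + 7*s^2 - 50*s + 7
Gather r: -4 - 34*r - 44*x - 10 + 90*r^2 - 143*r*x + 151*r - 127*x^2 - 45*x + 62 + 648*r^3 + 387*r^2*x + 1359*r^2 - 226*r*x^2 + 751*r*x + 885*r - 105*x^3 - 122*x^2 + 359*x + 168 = 648*r^3 + r^2*(387*x + 1449) + r*(-226*x^2 + 608*x + 1002) - 105*x^3 - 249*x^2 + 270*x + 216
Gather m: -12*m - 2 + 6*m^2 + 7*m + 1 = 6*m^2 - 5*m - 1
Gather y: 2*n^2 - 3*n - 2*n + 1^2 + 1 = 2*n^2 - 5*n + 2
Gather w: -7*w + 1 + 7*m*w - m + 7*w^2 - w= -m + 7*w^2 + w*(7*m - 8) + 1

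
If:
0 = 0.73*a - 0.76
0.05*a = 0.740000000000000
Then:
No Solution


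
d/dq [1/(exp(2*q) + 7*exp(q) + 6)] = (-2*exp(q) - 7)*exp(q)/(exp(2*q) + 7*exp(q) + 6)^2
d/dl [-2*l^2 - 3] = -4*l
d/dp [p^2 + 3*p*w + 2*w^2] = 2*p + 3*w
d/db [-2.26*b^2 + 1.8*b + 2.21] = 1.8 - 4.52*b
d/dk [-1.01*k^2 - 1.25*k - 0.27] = -2.02*k - 1.25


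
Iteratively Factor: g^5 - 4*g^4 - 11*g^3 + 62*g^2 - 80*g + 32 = (g - 2)*(g^4 - 2*g^3 - 15*g^2 + 32*g - 16) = (g - 4)*(g - 2)*(g^3 + 2*g^2 - 7*g + 4) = (g - 4)*(g - 2)*(g + 4)*(g^2 - 2*g + 1) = (g - 4)*(g - 2)*(g - 1)*(g + 4)*(g - 1)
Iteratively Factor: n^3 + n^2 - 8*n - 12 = (n + 2)*(n^2 - n - 6) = (n + 2)^2*(n - 3)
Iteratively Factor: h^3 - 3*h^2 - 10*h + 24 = (h + 3)*(h^2 - 6*h + 8) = (h - 4)*(h + 3)*(h - 2)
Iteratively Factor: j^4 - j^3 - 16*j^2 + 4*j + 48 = (j - 2)*(j^3 + j^2 - 14*j - 24) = (j - 2)*(j + 2)*(j^2 - j - 12) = (j - 2)*(j + 2)*(j + 3)*(j - 4)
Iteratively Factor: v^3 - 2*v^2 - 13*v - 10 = (v - 5)*(v^2 + 3*v + 2) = (v - 5)*(v + 2)*(v + 1)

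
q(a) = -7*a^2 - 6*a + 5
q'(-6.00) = 78.00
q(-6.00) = -211.00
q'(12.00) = -174.00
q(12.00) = -1075.00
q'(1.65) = -29.10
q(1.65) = -23.96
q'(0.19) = -8.66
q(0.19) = 3.61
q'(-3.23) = 39.22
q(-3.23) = -48.65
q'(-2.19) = 24.66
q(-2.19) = -15.43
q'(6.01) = -90.14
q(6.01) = -283.90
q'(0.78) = -16.92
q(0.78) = -3.94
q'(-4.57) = 57.98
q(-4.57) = -113.77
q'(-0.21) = -3.06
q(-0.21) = 5.95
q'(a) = -14*a - 6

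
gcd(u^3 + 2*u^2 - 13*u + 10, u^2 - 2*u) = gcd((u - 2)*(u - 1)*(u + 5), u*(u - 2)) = u - 2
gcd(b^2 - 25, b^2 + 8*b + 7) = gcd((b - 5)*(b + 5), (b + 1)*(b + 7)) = 1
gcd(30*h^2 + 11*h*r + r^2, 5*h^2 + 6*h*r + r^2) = 5*h + r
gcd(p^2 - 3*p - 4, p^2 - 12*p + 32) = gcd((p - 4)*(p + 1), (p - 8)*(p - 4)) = p - 4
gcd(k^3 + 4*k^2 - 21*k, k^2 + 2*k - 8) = 1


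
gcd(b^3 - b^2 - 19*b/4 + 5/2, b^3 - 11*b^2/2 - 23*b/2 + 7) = b^2 + 3*b/2 - 1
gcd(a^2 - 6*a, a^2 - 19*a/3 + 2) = a - 6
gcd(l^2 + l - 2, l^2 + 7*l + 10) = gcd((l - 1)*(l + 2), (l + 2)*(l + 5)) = l + 2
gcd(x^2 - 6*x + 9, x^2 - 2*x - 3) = x - 3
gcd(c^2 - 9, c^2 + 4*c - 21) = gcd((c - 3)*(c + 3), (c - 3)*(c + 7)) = c - 3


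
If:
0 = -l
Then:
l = 0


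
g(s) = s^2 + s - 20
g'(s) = 2*s + 1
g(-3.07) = -13.65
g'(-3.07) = -5.14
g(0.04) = -19.96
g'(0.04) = 1.08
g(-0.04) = -20.04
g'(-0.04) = 0.92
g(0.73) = -18.74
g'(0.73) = 2.46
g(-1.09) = -19.90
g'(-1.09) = -1.18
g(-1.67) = -18.88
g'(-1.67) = -2.34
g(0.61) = -19.02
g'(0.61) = 2.22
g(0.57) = -19.11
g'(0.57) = 2.14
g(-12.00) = 112.00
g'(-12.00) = -23.00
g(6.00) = 22.00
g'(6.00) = 13.00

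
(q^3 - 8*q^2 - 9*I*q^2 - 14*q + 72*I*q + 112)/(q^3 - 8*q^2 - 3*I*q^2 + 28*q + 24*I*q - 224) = (q - 2*I)/(q + 4*I)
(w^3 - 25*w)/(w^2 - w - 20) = w*(w + 5)/(w + 4)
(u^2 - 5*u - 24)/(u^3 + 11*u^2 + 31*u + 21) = (u - 8)/(u^2 + 8*u + 7)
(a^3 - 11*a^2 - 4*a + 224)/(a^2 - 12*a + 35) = (a^2 - 4*a - 32)/(a - 5)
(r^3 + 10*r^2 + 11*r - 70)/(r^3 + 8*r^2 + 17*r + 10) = (r^2 + 5*r - 14)/(r^2 + 3*r + 2)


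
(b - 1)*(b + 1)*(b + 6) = b^3 + 6*b^2 - b - 6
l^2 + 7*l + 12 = (l + 3)*(l + 4)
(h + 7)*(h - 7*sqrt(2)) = h^2 - 7*sqrt(2)*h + 7*h - 49*sqrt(2)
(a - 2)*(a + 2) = a^2 - 4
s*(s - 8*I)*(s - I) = s^3 - 9*I*s^2 - 8*s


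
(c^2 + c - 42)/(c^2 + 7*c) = (c - 6)/c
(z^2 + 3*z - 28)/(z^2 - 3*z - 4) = (z + 7)/(z + 1)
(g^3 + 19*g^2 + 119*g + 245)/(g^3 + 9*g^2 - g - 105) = (g + 7)/(g - 3)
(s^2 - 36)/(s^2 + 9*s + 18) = (s - 6)/(s + 3)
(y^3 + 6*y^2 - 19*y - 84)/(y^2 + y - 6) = (y^2 + 3*y - 28)/(y - 2)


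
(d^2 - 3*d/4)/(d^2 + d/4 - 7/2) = d*(4*d - 3)/(4*d^2 + d - 14)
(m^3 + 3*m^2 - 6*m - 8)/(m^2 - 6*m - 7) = (m^2 + 2*m - 8)/(m - 7)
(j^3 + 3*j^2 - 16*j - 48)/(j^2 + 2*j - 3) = (j^2 - 16)/(j - 1)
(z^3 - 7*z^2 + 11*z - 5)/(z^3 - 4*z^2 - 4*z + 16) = (z^3 - 7*z^2 + 11*z - 5)/(z^3 - 4*z^2 - 4*z + 16)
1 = 1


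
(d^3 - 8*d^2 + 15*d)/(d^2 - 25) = d*(d - 3)/(d + 5)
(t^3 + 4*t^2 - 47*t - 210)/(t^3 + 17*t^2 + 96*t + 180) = (t - 7)/(t + 6)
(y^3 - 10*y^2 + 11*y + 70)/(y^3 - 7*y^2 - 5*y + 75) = (y^2 - 5*y - 14)/(y^2 - 2*y - 15)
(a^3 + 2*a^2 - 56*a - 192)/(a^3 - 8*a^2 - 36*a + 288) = (a + 4)/(a - 6)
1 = 1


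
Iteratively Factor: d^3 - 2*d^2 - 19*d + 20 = (d - 5)*(d^2 + 3*d - 4) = (d - 5)*(d - 1)*(d + 4)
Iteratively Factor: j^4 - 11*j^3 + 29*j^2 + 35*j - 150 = (j - 3)*(j^3 - 8*j^2 + 5*j + 50) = (j - 5)*(j - 3)*(j^2 - 3*j - 10) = (j - 5)*(j - 3)*(j + 2)*(j - 5)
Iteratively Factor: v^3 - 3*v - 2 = (v + 1)*(v^2 - v - 2) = (v - 2)*(v + 1)*(v + 1)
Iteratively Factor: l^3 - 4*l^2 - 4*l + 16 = (l - 4)*(l^2 - 4) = (l - 4)*(l + 2)*(l - 2)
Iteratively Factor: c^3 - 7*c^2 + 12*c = (c)*(c^2 - 7*c + 12) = c*(c - 4)*(c - 3)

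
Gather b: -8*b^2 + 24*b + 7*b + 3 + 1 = -8*b^2 + 31*b + 4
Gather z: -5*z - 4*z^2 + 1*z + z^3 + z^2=z^3 - 3*z^2 - 4*z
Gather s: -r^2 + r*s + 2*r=-r^2 + r*s + 2*r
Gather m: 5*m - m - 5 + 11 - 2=4*m + 4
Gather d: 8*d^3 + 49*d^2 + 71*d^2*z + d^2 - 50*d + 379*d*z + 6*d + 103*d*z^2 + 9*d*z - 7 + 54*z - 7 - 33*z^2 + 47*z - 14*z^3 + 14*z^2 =8*d^3 + d^2*(71*z + 50) + d*(103*z^2 + 388*z - 44) - 14*z^3 - 19*z^2 + 101*z - 14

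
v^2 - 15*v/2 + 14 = (v - 4)*(v - 7/2)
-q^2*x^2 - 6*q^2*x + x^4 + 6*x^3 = x*(-q + x)*(q + x)*(x + 6)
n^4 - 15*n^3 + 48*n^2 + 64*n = n*(n - 8)^2*(n + 1)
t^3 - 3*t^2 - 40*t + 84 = (t - 7)*(t - 2)*(t + 6)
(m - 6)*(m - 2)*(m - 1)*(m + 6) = m^4 - 3*m^3 - 34*m^2 + 108*m - 72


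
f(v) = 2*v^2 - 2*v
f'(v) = 4*v - 2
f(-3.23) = 27.33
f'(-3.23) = -14.92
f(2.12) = 4.75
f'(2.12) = 6.48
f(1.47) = 1.38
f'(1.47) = 3.88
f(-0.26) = 0.66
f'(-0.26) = -3.04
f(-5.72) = 76.88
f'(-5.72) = -24.88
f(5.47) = 48.90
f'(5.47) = 19.88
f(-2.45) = 16.90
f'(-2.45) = -11.80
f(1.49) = 1.46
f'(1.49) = 3.96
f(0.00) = 0.00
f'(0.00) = -2.00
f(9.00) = 144.00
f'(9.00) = 34.00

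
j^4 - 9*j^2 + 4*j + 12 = (j - 2)^2*(j + 1)*(j + 3)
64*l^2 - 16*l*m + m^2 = (-8*l + m)^2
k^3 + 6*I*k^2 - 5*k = k*(k + I)*(k + 5*I)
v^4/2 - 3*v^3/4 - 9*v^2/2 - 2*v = v*(v/2 + 1)*(v - 4)*(v + 1/2)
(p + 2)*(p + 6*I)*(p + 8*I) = p^3 + 2*p^2 + 14*I*p^2 - 48*p + 28*I*p - 96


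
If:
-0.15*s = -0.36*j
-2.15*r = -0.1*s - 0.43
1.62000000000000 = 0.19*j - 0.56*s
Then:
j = -1.40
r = 0.04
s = -3.37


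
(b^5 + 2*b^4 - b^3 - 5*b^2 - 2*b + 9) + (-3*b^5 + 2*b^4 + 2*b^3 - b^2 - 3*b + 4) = -2*b^5 + 4*b^4 + b^3 - 6*b^2 - 5*b + 13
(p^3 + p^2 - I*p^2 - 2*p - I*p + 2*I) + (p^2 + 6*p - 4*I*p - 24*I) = p^3 + 2*p^2 - I*p^2 + 4*p - 5*I*p - 22*I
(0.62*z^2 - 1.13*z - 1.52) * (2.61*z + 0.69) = 1.6182*z^3 - 2.5215*z^2 - 4.7469*z - 1.0488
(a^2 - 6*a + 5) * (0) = 0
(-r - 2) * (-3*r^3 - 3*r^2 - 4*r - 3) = 3*r^4 + 9*r^3 + 10*r^2 + 11*r + 6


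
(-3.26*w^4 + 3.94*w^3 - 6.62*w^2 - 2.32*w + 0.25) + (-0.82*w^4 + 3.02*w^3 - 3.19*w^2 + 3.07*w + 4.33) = -4.08*w^4 + 6.96*w^3 - 9.81*w^2 + 0.75*w + 4.58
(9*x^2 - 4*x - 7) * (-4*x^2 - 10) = -36*x^4 + 16*x^3 - 62*x^2 + 40*x + 70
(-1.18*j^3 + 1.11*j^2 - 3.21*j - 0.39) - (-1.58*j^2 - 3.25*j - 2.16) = -1.18*j^3 + 2.69*j^2 + 0.04*j + 1.77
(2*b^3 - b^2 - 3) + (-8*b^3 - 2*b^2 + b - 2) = -6*b^3 - 3*b^2 + b - 5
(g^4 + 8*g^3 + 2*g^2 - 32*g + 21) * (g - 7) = g^5 + g^4 - 54*g^3 - 46*g^2 + 245*g - 147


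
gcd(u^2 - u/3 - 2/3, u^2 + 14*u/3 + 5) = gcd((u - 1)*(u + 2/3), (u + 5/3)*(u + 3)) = 1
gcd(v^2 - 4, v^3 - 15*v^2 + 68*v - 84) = v - 2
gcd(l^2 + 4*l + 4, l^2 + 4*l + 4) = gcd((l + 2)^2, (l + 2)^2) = l^2 + 4*l + 4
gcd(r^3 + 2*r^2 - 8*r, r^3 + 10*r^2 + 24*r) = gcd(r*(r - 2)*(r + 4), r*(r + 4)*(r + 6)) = r^2 + 4*r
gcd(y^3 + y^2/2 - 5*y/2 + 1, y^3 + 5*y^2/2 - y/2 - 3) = y^2 + y - 2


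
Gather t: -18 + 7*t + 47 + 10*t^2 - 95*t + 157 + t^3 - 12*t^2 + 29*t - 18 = t^3 - 2*t^2 - 59*t + 168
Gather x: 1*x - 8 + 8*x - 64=9*x - 72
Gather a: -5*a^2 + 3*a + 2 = -5*a^2 + 3*a + 2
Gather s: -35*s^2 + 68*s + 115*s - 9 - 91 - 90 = -35*s^2 + 183*s - 190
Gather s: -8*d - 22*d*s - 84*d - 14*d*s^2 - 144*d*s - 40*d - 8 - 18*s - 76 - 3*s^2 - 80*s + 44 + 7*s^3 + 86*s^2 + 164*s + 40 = -132*d + 7*s^3 + s^2*(83 - 14*d) + s*(66 - 166*d)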